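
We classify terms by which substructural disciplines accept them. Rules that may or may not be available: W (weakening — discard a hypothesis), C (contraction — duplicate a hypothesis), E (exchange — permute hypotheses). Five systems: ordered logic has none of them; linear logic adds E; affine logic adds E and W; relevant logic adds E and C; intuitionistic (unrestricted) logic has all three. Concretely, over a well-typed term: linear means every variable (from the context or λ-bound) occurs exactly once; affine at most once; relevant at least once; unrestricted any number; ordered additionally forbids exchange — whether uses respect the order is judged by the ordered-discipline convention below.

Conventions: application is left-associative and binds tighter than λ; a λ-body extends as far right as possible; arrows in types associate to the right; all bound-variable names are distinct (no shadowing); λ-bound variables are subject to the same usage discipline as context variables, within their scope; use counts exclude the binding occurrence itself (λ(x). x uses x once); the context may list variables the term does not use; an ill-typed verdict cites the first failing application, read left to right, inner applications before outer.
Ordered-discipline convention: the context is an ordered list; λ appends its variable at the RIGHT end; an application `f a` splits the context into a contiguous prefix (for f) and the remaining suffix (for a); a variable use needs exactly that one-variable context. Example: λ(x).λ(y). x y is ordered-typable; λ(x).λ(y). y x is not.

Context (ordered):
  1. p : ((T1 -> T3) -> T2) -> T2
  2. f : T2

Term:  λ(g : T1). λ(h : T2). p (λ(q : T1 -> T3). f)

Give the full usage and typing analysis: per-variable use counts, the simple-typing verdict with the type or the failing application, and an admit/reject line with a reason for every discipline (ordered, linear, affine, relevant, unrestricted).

use counts: p: 1×, f: 1×, g (λ-bound): 0×, h (λ-bound): 0×, q (λ-bound): 0×
order of uses: p, f
typing: well-typed at T1 -> T2 -> T2
ordered: ✗ — needs weakening: g, h, q unused
linear: ✗ — needs weakening: g, h, q unused
affine: ✓ — none of p, f, g, h, q used more than once
relevant: ✗ — needs weakening: g, h, q unused
unrestricted: ✓ — well-typed at T1 -> T2 -> T2; no restrictions here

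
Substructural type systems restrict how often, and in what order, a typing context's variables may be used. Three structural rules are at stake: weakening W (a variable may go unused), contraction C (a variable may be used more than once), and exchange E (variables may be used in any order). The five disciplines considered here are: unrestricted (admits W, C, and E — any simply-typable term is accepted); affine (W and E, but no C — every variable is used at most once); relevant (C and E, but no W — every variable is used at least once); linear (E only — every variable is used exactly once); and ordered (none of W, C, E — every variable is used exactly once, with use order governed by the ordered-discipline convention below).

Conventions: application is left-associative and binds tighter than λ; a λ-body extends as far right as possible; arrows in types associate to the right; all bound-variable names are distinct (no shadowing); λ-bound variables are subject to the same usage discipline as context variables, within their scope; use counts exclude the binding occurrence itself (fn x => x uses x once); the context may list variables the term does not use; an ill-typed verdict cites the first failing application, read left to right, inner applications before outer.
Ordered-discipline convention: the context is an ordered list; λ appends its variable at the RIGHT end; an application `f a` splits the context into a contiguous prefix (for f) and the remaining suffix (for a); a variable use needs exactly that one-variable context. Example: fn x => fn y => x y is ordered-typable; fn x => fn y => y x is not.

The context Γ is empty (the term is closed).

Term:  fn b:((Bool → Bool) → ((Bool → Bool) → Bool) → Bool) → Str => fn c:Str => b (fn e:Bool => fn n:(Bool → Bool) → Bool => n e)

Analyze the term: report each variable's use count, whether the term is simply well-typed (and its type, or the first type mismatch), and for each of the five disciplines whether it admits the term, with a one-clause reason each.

counts: b (λ-bound): 1, c (λ-bound): 0, e (λ-bound): 1, n (λ-bound): 1
uses in reading order: b, n, e
typing: ill-typed: an argument Bool mismatches the expected Bool → Bool
ordered ✗ (the type mismatch rejects it)
linear ✗ (not simply typable)
affine ✗ (fails simple typing)
relevant ✗ (a type mismatch blocks all five)
unrestricted ✗ (the type mismatch rejects it)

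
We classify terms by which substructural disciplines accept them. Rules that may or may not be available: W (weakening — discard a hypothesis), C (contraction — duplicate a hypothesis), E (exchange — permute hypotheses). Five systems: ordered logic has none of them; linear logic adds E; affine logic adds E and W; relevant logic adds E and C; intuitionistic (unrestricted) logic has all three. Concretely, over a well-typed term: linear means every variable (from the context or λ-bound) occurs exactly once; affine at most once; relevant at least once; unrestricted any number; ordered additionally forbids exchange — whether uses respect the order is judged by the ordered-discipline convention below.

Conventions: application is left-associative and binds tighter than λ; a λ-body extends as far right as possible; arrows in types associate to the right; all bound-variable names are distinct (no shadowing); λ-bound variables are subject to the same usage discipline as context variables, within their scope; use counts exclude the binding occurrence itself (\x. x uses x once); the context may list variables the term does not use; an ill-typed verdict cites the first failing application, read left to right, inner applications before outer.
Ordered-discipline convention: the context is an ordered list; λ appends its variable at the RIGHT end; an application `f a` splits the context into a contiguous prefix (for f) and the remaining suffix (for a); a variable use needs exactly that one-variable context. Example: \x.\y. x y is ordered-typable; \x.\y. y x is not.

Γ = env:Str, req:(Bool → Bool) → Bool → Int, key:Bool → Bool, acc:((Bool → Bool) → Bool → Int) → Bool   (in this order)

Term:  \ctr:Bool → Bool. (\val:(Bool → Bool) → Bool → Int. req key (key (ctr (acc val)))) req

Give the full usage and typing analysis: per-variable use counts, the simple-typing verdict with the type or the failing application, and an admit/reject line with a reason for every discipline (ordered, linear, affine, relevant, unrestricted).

usage: env: 0; req: 2; key: 2; acc: 1; ctr (λ-bound): 1; val (λ-bound): 1
left-to-right use order: req, key, key, ctr, acc, val, req
typing: ✓ — (Bool → Bool) → Int
ordered ✗ (req ×2, key ×2 used more than once (contraction); env left unused)
linear ✗ (req ×2, key ×2 used more than once (contraction); env left unused)
affine ✗ (req ×2, key ×2 used more than once (contraction))
relevant ✗ (env left unused)
unrestricted ✓ (typability at (Bool → Bool) → Int is all that's needed)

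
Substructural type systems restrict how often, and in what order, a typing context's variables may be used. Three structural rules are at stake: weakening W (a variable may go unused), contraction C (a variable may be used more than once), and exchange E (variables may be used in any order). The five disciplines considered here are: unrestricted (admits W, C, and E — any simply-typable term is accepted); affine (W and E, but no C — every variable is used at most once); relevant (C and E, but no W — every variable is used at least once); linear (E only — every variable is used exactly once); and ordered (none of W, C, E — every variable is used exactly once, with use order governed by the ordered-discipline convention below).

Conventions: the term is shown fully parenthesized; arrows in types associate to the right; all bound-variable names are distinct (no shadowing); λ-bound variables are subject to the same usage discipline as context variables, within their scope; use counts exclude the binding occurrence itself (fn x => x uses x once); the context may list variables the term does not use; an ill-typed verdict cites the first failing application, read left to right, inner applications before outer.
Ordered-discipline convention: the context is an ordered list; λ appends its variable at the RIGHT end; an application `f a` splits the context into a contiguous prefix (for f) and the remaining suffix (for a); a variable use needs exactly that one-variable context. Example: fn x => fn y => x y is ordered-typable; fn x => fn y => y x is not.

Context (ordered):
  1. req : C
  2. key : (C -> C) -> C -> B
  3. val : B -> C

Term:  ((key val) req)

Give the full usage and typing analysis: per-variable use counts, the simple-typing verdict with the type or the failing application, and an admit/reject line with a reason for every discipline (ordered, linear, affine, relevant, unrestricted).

variable uses: req=1; key=1; val=1
use order (left to right): key, val, req
typing: ill-typed: an application expects C -> C but receives B -> C
ordered ✗ (not simply typable)
linear ✗ (fails simple typing)
affine ✗ (a type mismatch blocks all five)
relevant ✗ (the type mismatch rejects it)
unrestricted ✗ (not simply typable)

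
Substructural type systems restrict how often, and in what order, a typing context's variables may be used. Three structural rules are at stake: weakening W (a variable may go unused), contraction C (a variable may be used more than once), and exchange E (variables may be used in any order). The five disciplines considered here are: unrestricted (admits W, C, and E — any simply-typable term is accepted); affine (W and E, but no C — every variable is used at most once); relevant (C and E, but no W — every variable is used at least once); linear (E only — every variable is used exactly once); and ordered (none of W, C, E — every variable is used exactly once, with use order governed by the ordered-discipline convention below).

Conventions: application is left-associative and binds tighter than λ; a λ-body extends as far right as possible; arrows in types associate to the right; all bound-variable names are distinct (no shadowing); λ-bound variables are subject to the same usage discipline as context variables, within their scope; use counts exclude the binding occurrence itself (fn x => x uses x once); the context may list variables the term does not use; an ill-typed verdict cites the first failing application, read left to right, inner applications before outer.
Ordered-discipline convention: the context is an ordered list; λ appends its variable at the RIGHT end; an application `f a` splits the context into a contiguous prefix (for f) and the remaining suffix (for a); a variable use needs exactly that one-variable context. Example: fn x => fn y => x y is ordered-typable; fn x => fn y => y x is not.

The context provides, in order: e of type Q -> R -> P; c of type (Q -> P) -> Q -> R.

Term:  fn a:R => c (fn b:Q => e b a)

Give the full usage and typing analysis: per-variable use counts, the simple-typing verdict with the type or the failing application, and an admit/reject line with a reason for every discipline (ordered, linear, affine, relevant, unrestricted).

counts: e: 1, c: 1, a (λ-bound): 1, b (λ-bound): 1
left-to-right use order: c, e, b, a
typing: ✓ — R -> Q -> R
ordered: ✗ — no contiguous prefix/suffix split fits c, e, b, a
linear: ✓ — each of e, c, a, b used exactly once
affine: ✓ — at most one use each (e, c, a, b)
relevant: ✓ — at least one use each (e, c, a, b)
unrestricted: ✓ — well-typed at R -> Q -> R; no restrictions here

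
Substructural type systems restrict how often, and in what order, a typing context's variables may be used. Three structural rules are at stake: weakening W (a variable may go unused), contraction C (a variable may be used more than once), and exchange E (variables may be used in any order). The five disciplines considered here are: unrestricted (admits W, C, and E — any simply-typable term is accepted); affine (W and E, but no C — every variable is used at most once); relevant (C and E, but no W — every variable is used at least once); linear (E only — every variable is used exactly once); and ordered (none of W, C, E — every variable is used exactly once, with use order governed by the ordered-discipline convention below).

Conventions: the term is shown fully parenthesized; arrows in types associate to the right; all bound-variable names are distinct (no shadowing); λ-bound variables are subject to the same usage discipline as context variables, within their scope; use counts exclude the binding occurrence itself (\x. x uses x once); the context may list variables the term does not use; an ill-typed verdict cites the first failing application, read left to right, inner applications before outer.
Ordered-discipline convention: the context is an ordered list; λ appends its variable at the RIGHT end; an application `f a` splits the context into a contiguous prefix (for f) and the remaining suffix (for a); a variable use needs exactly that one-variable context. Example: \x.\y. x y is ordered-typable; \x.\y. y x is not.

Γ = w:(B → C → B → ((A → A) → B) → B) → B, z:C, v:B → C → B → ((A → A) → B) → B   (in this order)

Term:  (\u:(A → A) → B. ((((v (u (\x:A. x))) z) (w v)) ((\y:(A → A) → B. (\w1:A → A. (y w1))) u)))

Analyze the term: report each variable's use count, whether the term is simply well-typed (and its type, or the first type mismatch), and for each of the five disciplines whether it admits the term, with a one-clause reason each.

counts: w: 1; z: 1; v: 2; u (bound): 2; x (bound): 1; y (bound): 1; w1 (bound): 1
left-to-right use order: v, u, x, z, w, v, y, w1, u
typing: well-typed at ((A → A) → B) → B
ordered: ✗ — uses contraction: v ×2, u ×2
linear: ✗ — uses contraction: v ×2, u ×2
affine: ✗ — uses contraction: v ×2, u ×2
relevant: ✓ — none of w, z, v, u, x, y, w1 goes unused
unrestricted: ✓ — simply typable at ((A → A) → B) → B; W, C, E all held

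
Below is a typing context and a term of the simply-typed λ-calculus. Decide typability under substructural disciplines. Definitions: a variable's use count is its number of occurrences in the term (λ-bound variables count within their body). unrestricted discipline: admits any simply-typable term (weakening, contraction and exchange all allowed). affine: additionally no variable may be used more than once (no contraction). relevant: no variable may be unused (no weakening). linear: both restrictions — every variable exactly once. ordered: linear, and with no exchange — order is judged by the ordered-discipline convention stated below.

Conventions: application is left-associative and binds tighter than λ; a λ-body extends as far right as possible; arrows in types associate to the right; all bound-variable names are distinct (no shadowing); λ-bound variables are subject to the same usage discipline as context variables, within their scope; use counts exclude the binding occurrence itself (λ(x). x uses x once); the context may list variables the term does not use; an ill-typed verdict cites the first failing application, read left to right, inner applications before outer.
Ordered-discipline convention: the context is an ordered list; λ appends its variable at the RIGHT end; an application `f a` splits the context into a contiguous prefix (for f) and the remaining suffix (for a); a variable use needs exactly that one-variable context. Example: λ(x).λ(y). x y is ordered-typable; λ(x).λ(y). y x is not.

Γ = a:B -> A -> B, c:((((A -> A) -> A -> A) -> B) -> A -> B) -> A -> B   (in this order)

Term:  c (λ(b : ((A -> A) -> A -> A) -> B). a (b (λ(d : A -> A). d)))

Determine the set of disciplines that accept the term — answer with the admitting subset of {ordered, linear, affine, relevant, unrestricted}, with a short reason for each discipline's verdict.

admitted by: linear, affine, relevant, unrestricted
variable uses: a: 1×; c: 1×; b [bound]: 1×; d [bound]: 1×
uses in reading order: c, a, b, d
typing: well-typed at A -> B
ordered ✗ (no contiguous prefix/suffix split fits c, a, b, d)
linear ✓ (exactly-once usage across a, c, b, d)
affine ✓ (a, c, b, d: no repeats, contraction unneeded)
relevant ✓ (at least one use each (a, c, b, d))
unrestricted ✓ (simply typable at A -> B; W, C, E all held)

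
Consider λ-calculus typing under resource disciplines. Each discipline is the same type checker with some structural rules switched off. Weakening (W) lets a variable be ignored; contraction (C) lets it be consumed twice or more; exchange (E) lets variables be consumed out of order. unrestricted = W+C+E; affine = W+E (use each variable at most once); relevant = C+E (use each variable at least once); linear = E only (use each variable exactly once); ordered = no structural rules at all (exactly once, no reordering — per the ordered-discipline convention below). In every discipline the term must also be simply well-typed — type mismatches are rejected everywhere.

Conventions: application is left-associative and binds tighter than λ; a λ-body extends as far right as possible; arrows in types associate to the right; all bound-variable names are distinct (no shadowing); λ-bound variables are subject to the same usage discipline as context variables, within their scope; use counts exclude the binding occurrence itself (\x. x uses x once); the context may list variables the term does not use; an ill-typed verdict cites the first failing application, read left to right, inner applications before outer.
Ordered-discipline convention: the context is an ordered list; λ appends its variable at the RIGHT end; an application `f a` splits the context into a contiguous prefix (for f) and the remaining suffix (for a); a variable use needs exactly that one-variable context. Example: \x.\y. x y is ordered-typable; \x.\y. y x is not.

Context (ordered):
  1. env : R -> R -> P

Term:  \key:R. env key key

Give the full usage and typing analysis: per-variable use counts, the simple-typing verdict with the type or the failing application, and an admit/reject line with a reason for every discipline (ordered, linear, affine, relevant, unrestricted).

counts: env=1; key (λ-bound)=2
uses in reading order: env, key, key
typing: well-typed at R -> P
ordered: ✗ — repeated use of key ×2
linear: ✗ — repeated use of key ×2
affine: ✗ — repeated use of key ×2
relevant: ✓ — none of env, key goes unused
unrestricted: ✓ — typability at R -> P is all that's needed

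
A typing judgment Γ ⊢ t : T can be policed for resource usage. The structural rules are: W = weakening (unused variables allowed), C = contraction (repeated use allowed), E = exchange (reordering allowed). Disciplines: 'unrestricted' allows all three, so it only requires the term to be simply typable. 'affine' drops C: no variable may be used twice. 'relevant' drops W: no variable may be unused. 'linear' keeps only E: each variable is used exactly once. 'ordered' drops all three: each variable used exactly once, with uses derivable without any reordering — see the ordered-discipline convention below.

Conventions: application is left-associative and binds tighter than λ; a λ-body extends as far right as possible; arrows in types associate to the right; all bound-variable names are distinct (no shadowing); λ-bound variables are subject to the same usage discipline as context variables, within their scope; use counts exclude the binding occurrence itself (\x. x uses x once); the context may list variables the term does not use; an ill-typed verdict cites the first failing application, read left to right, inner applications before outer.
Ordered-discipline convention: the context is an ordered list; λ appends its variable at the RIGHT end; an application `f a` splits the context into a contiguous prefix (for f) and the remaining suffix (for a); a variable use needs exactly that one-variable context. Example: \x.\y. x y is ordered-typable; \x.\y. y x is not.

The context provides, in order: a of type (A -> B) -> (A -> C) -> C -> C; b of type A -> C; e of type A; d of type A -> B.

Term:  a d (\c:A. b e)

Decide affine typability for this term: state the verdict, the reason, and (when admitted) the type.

yes — none of a, b, e, d, c used more than once; term : C -> C
variable uses: a=1, b=1, e=1, d=1, c (bound)=0
order of uses: a, d, b, e
typing: the term checks, with type C -> C
summary: ordered ✗, linear ✗, affine ✓, relevant ✗, unrestricted ✓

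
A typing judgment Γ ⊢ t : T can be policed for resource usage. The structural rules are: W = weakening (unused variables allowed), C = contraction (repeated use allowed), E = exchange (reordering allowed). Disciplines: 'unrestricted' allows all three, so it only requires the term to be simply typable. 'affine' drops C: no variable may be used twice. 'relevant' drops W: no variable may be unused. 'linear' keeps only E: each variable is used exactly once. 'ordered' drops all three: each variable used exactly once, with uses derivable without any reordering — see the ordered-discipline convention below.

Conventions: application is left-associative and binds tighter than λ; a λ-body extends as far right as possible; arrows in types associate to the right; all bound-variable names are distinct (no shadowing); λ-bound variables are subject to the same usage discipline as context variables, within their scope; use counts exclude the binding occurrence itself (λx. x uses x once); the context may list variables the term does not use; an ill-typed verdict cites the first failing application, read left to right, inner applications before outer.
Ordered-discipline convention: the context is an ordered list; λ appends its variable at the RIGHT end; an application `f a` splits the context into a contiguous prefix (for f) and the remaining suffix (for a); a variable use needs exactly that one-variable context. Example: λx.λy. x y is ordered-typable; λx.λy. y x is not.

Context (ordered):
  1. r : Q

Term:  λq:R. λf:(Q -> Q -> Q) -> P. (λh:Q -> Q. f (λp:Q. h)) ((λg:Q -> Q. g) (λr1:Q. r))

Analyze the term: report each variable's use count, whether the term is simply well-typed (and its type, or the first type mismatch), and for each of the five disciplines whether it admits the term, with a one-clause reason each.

counts: r=1, q (bound)=0, f (bound)=1, h (bound)=1, p (bound)=0, g (bound)=1, r1 (bound)=0
order of uses: f, h, g, r
typing: the term checks, with type R -> ((Q -> Q -> Q) -> P) -> P
ordered: ✗ — q, p, r1 left unused
linear: ✗ — q, p, r1 left unused
affine: ✓ — no duplicate uses among r, q, f, h, p, g, r1
relevant: ✗ — q, p, r1 left unused
unrestricted: ✓ — simply typable at R -> ((Q -> Q -> Q) -> P) -> P; W, C, E all held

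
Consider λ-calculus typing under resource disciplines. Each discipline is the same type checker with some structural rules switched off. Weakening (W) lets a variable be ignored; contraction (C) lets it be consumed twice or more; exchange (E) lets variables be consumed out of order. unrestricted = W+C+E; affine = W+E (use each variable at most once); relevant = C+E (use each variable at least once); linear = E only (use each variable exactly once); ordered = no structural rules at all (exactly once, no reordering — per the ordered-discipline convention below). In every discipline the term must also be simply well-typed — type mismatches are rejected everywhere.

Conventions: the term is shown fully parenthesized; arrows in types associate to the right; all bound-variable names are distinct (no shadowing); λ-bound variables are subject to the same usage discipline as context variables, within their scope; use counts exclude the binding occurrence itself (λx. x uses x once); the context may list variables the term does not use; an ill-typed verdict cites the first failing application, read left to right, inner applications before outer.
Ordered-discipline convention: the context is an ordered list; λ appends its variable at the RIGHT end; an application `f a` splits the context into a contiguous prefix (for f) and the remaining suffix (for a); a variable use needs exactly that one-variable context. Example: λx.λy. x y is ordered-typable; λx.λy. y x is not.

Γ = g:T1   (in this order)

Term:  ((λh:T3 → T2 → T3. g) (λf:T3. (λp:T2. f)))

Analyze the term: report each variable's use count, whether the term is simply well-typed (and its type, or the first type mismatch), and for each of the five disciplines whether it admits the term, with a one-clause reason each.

variable uses: g: 1×, h [bound]: 0×, f [bound]: 1×, p [bound]: 0×
uses in reading order: g, f
typing: the term checks, with type T1
ordered ✗ (h, p never used (weakening))
linear ✗ (h, p never used (weakening))
affine ✓ (at most one use each (g, h, f, p))
relevant ✗ (h, p never used (weakening))
unrestricted ✓ (type-checks (T1) and nothing is barred)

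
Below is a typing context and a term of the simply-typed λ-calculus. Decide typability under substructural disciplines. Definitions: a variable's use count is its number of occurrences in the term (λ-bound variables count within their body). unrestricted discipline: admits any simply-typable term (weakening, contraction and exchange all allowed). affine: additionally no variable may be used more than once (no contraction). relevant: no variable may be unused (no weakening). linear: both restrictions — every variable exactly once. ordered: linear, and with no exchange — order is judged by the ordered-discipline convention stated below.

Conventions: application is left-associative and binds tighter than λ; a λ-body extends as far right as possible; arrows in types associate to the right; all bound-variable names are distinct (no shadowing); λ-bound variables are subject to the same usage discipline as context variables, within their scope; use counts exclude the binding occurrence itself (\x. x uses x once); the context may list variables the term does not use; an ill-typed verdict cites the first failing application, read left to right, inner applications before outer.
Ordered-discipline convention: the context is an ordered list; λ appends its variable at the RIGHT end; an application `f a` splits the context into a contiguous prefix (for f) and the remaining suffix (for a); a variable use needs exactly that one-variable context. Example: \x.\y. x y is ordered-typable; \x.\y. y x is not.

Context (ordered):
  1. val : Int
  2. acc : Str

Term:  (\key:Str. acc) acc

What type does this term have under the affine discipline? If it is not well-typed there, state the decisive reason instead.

not well-typed under affine — repeated use of acc ×2
usage: val=0, acc=2, key (λ-bound)=0
left-to-right use order: acc, acc
typing: the term checks, with type Str
all disciplines: ordered ✗; linear ✗; affine ✗; relevant ✗; unrestricted ✓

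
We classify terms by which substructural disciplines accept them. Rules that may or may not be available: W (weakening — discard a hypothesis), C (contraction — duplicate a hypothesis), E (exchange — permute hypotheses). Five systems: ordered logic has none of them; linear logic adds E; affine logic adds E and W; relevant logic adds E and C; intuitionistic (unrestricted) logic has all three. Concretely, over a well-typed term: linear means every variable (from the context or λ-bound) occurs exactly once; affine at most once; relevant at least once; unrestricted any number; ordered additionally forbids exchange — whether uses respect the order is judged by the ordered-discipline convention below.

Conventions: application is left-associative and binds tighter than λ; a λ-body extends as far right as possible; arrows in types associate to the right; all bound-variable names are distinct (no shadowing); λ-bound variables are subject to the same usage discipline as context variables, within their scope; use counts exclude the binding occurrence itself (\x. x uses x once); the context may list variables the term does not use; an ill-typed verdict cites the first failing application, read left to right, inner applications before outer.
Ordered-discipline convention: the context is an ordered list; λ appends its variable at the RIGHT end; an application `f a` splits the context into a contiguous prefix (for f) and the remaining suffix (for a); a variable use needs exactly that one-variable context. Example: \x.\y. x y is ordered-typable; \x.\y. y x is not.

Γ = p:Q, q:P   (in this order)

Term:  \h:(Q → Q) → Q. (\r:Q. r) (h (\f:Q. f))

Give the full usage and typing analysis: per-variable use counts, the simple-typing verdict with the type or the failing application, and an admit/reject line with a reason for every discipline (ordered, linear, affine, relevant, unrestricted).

usage: p: 0, q: 0, h (λ-bound): 1, r (λ-bound): 1, f (λ-bound): 1
left-to-right use order: r, h, f
typing: well-typed — term : ((Q → Q) → Q) → Q
ordered: ✗, p, q left unused
linear: ✗, p, q left unused
affine: ✓, none of p, q, h, r, f used more than once
relevant: ✗, p, q left unused
unrestricted: ✓, simply typable at ((Q → Q) → Q) → Q; W, C, E all held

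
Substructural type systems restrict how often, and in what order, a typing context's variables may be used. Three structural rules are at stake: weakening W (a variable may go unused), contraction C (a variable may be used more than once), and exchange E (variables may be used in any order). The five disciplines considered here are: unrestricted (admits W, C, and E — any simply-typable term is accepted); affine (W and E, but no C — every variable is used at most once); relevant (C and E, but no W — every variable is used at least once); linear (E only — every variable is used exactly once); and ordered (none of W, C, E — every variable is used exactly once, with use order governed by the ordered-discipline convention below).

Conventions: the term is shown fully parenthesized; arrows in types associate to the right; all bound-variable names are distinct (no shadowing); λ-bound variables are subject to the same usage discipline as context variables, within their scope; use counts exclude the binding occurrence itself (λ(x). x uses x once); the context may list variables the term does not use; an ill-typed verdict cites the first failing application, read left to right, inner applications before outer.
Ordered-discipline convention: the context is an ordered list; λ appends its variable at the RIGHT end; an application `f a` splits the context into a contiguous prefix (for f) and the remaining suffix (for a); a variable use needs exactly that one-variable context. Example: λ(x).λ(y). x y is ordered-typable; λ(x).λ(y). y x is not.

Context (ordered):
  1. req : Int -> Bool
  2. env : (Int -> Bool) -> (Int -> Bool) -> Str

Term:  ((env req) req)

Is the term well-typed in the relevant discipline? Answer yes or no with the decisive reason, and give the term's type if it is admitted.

yes — every one of req, env appears; term : Str
usage: req: 2×, env: 1×
uses in reading order: env, req, req
typing: well-typed — term : Str
all disciplines: ordered ✗; linear ✗; affine ✗; relevant ✓; unrestricted ✓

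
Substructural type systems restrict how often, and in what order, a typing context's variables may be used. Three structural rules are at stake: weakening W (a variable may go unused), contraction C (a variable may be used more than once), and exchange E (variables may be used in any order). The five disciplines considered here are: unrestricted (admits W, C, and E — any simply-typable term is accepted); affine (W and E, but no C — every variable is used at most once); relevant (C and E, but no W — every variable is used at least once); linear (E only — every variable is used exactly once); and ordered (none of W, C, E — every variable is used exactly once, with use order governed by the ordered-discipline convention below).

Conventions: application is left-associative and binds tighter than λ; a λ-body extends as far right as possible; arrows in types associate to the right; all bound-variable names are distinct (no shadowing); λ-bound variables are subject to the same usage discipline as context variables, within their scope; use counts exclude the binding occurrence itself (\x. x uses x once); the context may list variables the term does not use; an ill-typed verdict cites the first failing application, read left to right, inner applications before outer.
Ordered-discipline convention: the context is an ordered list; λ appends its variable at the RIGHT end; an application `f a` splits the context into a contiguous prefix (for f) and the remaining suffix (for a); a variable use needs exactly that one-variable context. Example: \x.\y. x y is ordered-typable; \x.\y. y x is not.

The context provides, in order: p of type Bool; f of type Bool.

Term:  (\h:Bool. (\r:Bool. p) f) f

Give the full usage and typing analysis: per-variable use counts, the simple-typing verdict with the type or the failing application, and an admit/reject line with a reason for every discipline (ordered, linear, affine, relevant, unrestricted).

usage: p: 1; f: 2; h (bound): 0; r (bound): 0
left-to-right use order: p, f, f
typing: the term checks, with type Bool
ordered: ✗ — f ×2 used more than once (contraction); needs weakening: h, r unused
linear: ✗ — f ×2 used more than once (contraction); needs weakening: h, r unused
affine: ✗ — f ×2 used more than once (contraction)
relevant: ✗ — needs weakening: h, r unused
unrestricted: ✓ — well-typed at Bool; no restrictions here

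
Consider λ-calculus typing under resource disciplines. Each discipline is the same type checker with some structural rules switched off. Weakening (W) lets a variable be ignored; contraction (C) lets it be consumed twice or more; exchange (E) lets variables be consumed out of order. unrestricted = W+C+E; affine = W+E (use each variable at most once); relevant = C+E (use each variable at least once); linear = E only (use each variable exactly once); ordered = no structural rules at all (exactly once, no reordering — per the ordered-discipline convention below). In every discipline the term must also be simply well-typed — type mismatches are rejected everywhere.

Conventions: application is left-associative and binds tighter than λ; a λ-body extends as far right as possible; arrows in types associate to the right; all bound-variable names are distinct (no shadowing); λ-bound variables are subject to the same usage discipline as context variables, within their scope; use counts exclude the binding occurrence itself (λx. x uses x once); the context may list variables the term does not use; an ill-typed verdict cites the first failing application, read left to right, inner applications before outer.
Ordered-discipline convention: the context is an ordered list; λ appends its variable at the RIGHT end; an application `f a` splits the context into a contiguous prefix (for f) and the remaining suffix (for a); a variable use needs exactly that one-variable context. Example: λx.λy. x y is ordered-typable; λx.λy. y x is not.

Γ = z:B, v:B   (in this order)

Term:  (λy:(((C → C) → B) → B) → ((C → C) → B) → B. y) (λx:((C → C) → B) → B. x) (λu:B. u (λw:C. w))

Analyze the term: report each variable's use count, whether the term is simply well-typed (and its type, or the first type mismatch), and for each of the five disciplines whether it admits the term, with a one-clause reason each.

variable uses: z ×0, v ×0, y (bound) ×1, x (bound) ×1, u (bound) ×1, w (bound) ×1
use order (left to right): y, x, u, w
typing: ill-typed: applying a non-function (B)
ordered: ✗, a type mismatch blocks all five
linear: ✗, the type mismatch rejects it
affine: ✗, not simply typable
relevant: ✗, fails simple typing
unrestricted: ✗, a type mismatch blocks all five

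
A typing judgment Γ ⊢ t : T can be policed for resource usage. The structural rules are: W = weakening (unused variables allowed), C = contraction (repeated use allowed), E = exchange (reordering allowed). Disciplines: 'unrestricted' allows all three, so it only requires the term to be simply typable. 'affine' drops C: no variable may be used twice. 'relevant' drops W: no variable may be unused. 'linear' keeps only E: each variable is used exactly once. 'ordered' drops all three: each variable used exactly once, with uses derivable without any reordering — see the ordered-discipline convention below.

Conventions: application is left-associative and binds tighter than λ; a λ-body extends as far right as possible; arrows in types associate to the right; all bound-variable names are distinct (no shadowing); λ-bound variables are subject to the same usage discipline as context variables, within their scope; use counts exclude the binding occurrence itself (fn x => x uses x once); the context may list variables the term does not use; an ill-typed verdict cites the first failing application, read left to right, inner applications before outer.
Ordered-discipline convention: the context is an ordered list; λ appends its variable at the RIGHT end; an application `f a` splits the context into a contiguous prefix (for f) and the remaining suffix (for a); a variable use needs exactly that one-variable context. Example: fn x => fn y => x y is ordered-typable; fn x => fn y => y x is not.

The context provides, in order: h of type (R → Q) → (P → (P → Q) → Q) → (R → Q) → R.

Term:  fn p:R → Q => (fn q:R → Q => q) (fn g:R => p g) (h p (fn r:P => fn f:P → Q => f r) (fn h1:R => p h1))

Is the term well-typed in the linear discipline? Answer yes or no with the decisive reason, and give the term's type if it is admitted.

no — repeated use of p ×3
counts: h=1; p (bound)=3; q (bound)=1; g (bound)=1; r (bound)=1; f (bound)=1; h1 (bound)=1
use order (left to right): q, p, g, h, p, f, r, p, h1
typing: well-typed — term : (R → Q) → Q
summary: ordered ✗ · linear ✗ · affine ✗ · relevant ✓ · unrestricted ✓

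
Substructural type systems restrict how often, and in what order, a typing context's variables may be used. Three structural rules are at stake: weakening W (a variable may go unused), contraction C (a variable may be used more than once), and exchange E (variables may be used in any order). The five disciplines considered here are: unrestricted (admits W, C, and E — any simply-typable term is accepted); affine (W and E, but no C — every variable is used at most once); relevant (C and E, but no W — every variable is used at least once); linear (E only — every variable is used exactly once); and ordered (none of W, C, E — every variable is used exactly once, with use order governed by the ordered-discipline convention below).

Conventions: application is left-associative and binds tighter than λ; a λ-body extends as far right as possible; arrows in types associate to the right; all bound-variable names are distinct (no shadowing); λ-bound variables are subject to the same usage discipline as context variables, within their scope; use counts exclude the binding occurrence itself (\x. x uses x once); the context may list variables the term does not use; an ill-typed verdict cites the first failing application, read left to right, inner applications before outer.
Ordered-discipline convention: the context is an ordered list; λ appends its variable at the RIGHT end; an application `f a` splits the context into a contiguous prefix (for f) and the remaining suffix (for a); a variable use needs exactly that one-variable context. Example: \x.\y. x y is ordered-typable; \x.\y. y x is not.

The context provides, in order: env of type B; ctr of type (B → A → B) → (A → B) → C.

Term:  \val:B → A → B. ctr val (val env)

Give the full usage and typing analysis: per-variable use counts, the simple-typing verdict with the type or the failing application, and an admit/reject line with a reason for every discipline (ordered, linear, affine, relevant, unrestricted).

counts: env=1; ctr=1; val [bound]=2
uses in reading order: ctr, val, val, env
typing: well-typed at (B → A → B) → C
ordered: ✗ — uses contraction: val ×2
linear: ✗ — uses contraction: val ×2
affine: ✗ — uses contraction: val ×2
relevant: ✓ — every one of env, ctr, val appears
unrestricted: ✓ — type-checks ((B → A → B) → C) and nothing is barred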